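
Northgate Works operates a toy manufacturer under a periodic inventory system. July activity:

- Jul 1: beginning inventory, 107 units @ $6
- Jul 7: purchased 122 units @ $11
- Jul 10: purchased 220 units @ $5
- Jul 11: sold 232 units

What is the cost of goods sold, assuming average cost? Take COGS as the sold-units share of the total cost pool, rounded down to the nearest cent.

Jul 11, sell 232: 232/449 × $3,084.00 → $1,593.51
Ending inventory (cost pool remaining) = $1,490.49

COGS = $1,593.51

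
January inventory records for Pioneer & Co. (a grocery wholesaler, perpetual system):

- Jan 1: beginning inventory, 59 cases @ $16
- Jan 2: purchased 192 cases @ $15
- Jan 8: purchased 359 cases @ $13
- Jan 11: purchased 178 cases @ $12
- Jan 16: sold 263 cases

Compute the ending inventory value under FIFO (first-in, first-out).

Jan 16, 263 sold [FIFO — oldest first]: 59 @ $16 + 192 @ $15 + 12 @ $13 = $3,980
Ending inventory: 347 @ $13 + 178 @ $12 = $6,647

Ending inventory = $6,647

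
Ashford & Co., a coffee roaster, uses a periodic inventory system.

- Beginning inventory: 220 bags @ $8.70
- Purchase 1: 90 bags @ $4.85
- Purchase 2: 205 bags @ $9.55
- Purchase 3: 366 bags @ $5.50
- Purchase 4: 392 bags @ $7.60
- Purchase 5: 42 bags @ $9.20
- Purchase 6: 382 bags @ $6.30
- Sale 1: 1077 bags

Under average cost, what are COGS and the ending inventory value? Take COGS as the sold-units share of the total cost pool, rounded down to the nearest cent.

Sale 1, sell 1077: 1077/1697 × $12,093.45 → $7,675.10
Ending inventory (cost pool remaining) = $4,418.35

COGS = $7,675.10; ending inventory = $4,418.35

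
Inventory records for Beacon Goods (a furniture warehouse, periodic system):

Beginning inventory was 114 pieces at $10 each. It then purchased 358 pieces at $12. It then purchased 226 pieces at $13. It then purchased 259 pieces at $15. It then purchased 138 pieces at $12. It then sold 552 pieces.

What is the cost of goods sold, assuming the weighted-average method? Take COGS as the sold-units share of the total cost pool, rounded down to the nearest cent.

COGS = $7,014.68

Sale 1, sell 552: 552/1095 × $13,915.00 → $7,014.68
Ending inventory (cost pool remaining) = $6,900.32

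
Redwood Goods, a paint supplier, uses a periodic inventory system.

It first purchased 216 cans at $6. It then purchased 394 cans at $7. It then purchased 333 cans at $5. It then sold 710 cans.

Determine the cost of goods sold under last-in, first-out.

COGS = $4,304

Sale 1 (710) [LIFO — newest first]: 333 @ $5 + 377 @ $7 = $4,304
Ending inventory: 216 @ $6 + 17 @ $7 = $1,415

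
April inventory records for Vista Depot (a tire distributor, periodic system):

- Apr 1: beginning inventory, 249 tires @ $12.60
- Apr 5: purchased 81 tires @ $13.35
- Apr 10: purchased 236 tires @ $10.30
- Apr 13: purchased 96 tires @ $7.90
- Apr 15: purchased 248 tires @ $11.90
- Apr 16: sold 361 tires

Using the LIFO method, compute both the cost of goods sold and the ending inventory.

Apr 16, 361 sold [LIFO — newest first]: 248 @ $11.90 + 96 @ $7.90 + 17 @ $10.30 = $3,884.70
Ending inventory: 249 @ $12.60 + 81 @ $13.35 + 219 @ $10.30 = $6,474.45
Check: goods available $10,359.15 = COGS $3,884.70 + ending $6,474.45

COGS = $3,884.70; ending inventory = $6,474.45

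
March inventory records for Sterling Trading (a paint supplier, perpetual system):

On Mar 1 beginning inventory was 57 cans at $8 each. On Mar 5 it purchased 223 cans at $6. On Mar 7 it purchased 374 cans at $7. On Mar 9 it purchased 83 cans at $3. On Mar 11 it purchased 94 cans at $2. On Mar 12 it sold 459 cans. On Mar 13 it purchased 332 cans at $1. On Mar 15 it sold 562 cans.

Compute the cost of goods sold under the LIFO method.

Mar 12, 459 sold [LIFO — newest first]: 94 @ $2 + 83 @ $3 + 282 @ $7 = $2,411
Mar 15, 562 sold [LIFO — newest first]: 332 @ $1 + 92 @ $7 + 138 @ $6 = $1,804
Total COGS = $2,411 + $1,804 = $4,215
Ending inventory: 57 @ $8 + 85 @ $6 = $966

COGS = $4,215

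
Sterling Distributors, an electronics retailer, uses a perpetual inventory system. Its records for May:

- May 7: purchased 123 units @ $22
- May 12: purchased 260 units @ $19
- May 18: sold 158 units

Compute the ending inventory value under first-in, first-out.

May 18, 158 sold [FIFO — oldest first]: 123 @ $22 + 35 @ $19 = $3,371
Ending inventory: 225 @ $19 = $4,275

Ending inventory = $4,275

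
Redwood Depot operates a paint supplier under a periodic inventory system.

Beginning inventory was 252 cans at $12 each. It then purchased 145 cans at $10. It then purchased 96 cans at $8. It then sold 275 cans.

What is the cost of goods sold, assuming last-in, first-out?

Sale 1 (275) [LIFO — newest first]: 96 @ $8 + 145 @ $10 + 34 @ $12 = $2,626
Ending inventory: 218 @ $12 = $2,616
Check: goods available $5,242 = COGS $2,626 + ending $2,616

COGS = $2,626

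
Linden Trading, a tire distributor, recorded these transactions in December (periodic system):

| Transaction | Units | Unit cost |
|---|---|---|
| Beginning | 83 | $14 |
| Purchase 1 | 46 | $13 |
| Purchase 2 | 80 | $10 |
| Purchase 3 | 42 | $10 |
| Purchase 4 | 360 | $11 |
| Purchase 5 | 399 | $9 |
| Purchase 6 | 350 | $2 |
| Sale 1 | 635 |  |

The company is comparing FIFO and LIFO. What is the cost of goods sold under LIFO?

FIFO COGS: 83 @ $14 + 46 @ $13 + 80 @ $10 + 42 @ $10 + 360 @ $11 + 24 @ $9 = $7,156
LIFO COGS: 350 @ $2 + 285 @ $9 = $3,265

COGS = $3,265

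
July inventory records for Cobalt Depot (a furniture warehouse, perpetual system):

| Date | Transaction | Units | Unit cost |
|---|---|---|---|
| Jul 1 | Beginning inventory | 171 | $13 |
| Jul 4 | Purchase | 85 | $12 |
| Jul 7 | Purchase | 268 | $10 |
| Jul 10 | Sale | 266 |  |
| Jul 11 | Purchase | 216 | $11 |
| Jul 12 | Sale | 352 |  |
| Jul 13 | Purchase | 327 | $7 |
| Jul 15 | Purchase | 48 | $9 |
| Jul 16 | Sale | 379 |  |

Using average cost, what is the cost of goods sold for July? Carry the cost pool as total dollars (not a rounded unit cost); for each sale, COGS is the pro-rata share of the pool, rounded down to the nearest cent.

After Jul 1: 171 on hand, pool $2,223.00 (≈ $13.0000 each)
After Jul 4: 256 on hand, pool $3,243.00 (≈ $12.6680 each)
After Jul 7: 524 on hand, pool $5,923.00 (≈ $11.3034 each)
Jul 10, sell 266: 266/524 × $5,923.00 → $3,006.71
After Jul 11: 474 on hand, pool $5,292.29 (≈ $11.1652 each)
Jul 12, sell 352: 352/474 × $5,292.29 → $3,930.13
After Jul 13: 449 on hand, pool $3,651.16 (≈ $8.1318 each)
After Jul 15: 497 on hand, pool $4,083.16 (≈ $8.2156 each)
Jul 16, sell 379: 379/497 × $4,083.16 → $3,113.71
Total COGS = $3,006.71 + $3,930.13 + $3,113.71 = $10,050.55
Ending inventory (cost pool remaining) = $969.45

COGS = $10,050.55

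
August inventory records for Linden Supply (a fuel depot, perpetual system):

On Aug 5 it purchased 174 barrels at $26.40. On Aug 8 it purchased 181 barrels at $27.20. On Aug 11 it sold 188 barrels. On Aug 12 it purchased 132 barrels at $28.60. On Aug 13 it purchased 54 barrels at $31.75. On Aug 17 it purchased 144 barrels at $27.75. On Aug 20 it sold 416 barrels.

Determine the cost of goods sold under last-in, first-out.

COGS = $16,864.10

Aug 11, 188 sold [LIFO — newest first]: 181 @ $27.20 + 7 @ $26.40 = $5,108.00
Aug 20, 416 sold [LIFO — newest first]: 144 @ $27.75 + 54 @ $31.75 + 132 @ $28.60 + 86 @ $26.40 = $11,756.10
Total COGS = $5,108.00 + $11,756.10 = $16,864.10
Ending inventory: 81 @ $26.40 = $2,138.40
Check: goods available $19,002.50 = COGS $16,864.10 + ending $2,138.40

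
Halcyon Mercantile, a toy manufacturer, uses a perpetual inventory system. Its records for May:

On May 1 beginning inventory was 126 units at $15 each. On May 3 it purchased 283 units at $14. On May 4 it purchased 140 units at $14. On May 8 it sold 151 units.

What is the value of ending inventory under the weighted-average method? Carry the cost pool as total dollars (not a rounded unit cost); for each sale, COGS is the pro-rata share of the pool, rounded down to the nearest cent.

After May 1: 126 on hand, pool $1,890.00 (≈ $15.0000 each)
After May 3: 409 on hand, pool $5,852.00 (≈ $14.3081 each)
After May 4: 549 on hand, pool $7,812.00 (≈ $14.2295 each)
May 8, sell 151: 151/549 × $7,812.00 → $2,148.65
Ending inventory (cost pool remaining) = $5,663.35

Ending inventory = $5,663.35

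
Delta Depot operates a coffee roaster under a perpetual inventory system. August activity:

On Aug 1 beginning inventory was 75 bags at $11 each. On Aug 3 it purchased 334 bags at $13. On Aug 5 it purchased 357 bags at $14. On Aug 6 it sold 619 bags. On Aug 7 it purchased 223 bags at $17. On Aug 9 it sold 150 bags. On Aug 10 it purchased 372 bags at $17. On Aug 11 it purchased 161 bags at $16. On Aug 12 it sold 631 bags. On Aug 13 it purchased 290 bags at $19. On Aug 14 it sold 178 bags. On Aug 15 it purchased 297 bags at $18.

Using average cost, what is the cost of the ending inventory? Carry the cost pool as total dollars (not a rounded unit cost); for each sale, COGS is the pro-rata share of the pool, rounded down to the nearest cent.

After Aug 1: 75 on hand, pool $825.00 (≈ $11.0000 each)
After Aug 3: 409 on hand, pool $5,167.00 (≈ $12.6333 each)
After Aug 5: 766 on hand, pool $10,165.00 (≈ $13.2702 each)
Aug 6, sell 619: 619/766 × $10,165.00 → $8,214.27
After Aug 7: 370 on hand, pool $5,741.73 (≈ $15.5182 each)
Aug 9, sell 150: 150/370 × $5,741.73 → $2,327.72
After Aug 10: 592 on hand, pool $9,738.01 (≈ $16.4493 each)
After Aug 11: 753 on hand, pool $12,314.01 (≈ $16.3533 each)
Aug 12, sell 631: 631/753 × $12,314.01 → $10,318.91
After Aug 13: 412 on hand, pool $7,505.10 (≈ $18.2163 each)
Aug 14, sell 178: 178/412 × $7,505.10 → $3,242.49
After Aug 15: 531 on hand, pool $9,608.61 (≈ $18.0953 each)
Total COGS = $8,214.27 + $2,327.72 + $10,318.91 + $3,242.49 = $24,103.39
Ending inventory (cost pool remaining) = $9,608.61

Ending inventory = $9,608.61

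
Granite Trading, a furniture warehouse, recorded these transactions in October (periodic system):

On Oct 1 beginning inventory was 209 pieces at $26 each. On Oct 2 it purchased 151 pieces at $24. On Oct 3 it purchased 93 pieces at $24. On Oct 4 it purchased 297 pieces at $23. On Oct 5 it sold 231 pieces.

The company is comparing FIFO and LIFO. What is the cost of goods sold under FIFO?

FIFO COGS: 209 @ $26 + 22 @ $24 = $5,962
LIFO COGS: 231 @ $23 = $5,313

COGS = $5,962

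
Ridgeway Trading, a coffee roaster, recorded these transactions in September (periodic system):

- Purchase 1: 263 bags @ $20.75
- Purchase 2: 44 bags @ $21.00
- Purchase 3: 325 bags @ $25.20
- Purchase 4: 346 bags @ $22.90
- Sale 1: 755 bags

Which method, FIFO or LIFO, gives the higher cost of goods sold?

FIFO COGS: 263 @ $20.75 + 44 @ $21.00 + 325 @ $25.20 + 123 @ $22.90 = $17,387.95
LIFO COGS: 346 @ $22.90 + 325 @ $25.20 + 44 @ $21.00 + 40 @ $20.75 = $17,867.40

LIFO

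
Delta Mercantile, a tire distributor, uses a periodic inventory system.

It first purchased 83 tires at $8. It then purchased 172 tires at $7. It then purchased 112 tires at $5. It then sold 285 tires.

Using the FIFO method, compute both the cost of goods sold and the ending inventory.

COGS = $2,018; ending inventory = $410

Sale 1 (285) [FIFO — oldest first]: 83 @ $8 + 172 @ $7 + 30 @ $5 = $2,018
Ending inventory: 82 @ $5 = $410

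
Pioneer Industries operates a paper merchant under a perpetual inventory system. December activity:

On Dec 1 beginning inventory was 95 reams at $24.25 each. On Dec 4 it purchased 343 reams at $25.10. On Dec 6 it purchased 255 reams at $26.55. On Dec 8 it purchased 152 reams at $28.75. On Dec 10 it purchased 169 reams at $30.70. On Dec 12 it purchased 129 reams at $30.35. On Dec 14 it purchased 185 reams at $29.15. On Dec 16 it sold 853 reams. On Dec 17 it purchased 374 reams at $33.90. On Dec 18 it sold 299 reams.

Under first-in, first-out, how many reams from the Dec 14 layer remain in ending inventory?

Dec 16, 853 sold [FIFO — oldest first]: 95 @ $24.25 + 343 @ $25.10 + 255 @ $26.55 + 152 @ $28.75 + 8 @ $30.70 = $22,298.90
Dec 18, 299 sold [FIFO — oldest first]: 161 @ $30.70 + 129 @ $30.35 + 9 @ $29.15 = $9,120.20
Total COGS = $22,298.90 + $9,120.20 = $31,419.10
Ending inventory: 176 @ $29.15 + 374 @ $33.90 = $17,809.00
Check: goods available $49,228.10 = COGS $31,419.10 + ending $17,809.00

176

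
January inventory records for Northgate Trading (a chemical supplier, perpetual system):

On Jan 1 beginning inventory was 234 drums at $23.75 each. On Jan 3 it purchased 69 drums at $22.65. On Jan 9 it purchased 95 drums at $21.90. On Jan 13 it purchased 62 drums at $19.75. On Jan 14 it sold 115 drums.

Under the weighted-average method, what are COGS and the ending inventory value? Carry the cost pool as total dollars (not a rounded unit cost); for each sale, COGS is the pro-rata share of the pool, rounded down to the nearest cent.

After Jan 1: 234 on hand, pool $5,557.50 (≈ $23.7500 each)
After Jan 3: 303 on hand, pool $7,120.35 (≈ $23.4995 each)
After Jan 9: 398 on hand, pool $9,200.85 (≈ $23.1177 each)
After Jan 13: 460 on hand, pool $10,425.35 (≈ $22.6638 each)
Jan 14, sell 115: 115/460 × $10,425.35 → $2,606.33
Ending inventory (cost pool remaining) = $7,819.02
Check: goods available $10,425.35 = COGS $2,606.33 + ending $7,819.02

COGS = $2,606.33; ending inventory = $7,819.02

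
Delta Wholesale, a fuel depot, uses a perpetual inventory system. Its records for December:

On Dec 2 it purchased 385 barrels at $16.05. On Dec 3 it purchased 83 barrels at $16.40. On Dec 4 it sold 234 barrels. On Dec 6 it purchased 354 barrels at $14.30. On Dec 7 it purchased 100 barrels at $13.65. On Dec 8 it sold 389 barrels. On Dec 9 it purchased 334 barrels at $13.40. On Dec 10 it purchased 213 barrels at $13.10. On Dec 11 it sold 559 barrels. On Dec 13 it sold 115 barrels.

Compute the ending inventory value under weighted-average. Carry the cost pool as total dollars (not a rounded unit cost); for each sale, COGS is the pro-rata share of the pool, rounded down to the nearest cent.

Ending inventory = $2,378.25

After Dec 2: 385 on hand, pool $6,179.25 (≈ $16.0500 each)
After Dec 3: 468 on hand, pool $7,540.45 (≈ $16.1121 each)
Dec 4, sell 234: 234/468 × $7,540.45 → $3,770.22
After Dec 6: 588 on hand, pool $8,832.43 (≈ $15.0211 each)
After Dec 7: 688 on hand, pool $10,197.43 (≈ $14.8218 each)
Dec 8, sell 389: 389/688 × $10,197.43 → $5,765.69
After Dec 9: 633 on hand, pool $8,907.34 (≈ $14.0716 each)
After Dec 10: 846 on hand, pool $11,697.64 (≈ $13.8270 each)
Dec 11, sell 559: 559/846 × $11,697.64 → $7,729.29
Dec 13, sell 115: 115/287 × $3,968.35 → $1,590.10
Total COGS = $3,770.22 + $5,765.69 + $7,729.29 + $1,590.10 = $18,855.30
Ending inventory (cost pool remaining) = $2,378.25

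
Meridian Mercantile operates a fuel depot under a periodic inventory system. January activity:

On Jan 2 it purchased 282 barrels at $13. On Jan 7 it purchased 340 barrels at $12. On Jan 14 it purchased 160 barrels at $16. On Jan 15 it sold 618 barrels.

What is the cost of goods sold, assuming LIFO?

COGS = $8,174

Jan 15, 618 sold [LIFO — newest first]: 160 @ $16 + 340 @ $12 + 118 @ $13 = $8,174
Ending inventory: 164 @ $13 = $2,132
Check: goods available $10,306 = COGS $8,174 + ending $2,132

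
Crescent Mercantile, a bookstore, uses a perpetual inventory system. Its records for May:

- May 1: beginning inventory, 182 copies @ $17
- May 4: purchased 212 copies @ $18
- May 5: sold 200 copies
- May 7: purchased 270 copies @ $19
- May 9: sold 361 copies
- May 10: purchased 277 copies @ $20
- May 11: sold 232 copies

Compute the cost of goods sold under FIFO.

COGS = $14,620

May 5, 200 sold [FIFO — oldest first]: 182 @ $17 + 18 @ $18 = $3,418
May 9, 361 sold [FIFO — oldest first]: 194 @ $18 + 167 @ $19 = $6,665
May 11, 232 sold [FIFO — oldest first]: 103 @ $19 + 129 @ $20 = $4,537
Total COGS = $3,418 + $6,665 + $4,537 = $14,620
Ending inventory: 148 @ $20 = $2,960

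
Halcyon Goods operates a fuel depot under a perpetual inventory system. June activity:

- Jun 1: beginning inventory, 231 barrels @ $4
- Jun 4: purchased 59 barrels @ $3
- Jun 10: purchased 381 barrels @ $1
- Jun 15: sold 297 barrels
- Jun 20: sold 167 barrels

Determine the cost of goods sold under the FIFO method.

COGS = $1,275

Jun 15, 297 sold [FIFO — oldest first]: 231 @ $4 + 59 @ $3 + 7 @ $1 = $1,108
Jun 20, 167 sold [FIFO — oldest first]: 167 @ $1 = $167
Total COGS = $1,108 + $167 = $1,275
Ending inventory: 207 @ $1 = $207
Check: goods available $1,482 = COGS $1,275 + ending $207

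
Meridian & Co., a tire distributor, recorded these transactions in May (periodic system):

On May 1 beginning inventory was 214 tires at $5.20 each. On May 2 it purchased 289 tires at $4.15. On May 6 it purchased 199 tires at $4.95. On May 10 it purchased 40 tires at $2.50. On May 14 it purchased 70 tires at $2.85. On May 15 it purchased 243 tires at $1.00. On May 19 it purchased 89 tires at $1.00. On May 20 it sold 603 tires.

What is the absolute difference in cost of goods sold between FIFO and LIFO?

$1,378.70

FIFO COGS: 214 @ $5.20 + 289 @ $4.15 + 100 @ $4.95 = $2,807.15
LIFO COGS: 89 @ $1.00 + 243 @ $1.00 + 70 @ $2.85 + 40 @ $2.50 + 161 @ $4.95 = $1,428.45
Difference = |$2,807.15 − $1,428.45| = $1,378.70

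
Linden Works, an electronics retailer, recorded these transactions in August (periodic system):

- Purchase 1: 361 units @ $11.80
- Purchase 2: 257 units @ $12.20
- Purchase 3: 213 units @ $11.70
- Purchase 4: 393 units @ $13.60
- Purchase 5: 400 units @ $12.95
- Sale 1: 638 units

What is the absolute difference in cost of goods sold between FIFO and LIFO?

FIFO COGS: 361 @ $11.80 + 257 @ $12.20 + 20 @ $11.70 = $7,629.20
LIFO COGS: 400 @ $12.95 + 238 @ $13.60 = $8,416.80
Difference = |$7,629.20 − $8,416.80| = $787.60

$787.60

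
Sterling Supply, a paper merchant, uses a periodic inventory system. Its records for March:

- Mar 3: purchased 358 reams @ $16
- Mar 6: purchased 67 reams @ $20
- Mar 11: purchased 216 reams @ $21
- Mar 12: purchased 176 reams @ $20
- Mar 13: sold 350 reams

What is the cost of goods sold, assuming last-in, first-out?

COGS = $7,174

Mar 13, 350 sold [LIFO — newest first]: 176 @ $20 + 174 @ $21 = $7,174
Ending inventory: 358 @ $16 + 67 @ $20 + 42 @ $21 = $7,950
Check: goods available $15,124 = COGS $7,174 + ending $7,950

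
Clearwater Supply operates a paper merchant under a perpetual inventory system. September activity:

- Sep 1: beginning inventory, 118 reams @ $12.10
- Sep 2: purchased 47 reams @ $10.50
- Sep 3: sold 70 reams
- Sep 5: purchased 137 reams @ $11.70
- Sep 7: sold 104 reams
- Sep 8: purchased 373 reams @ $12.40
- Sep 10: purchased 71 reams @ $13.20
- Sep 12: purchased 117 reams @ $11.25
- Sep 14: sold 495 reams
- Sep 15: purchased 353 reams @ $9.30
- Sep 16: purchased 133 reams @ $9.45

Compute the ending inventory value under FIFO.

Sep 3, 70 sold [FIFO — oldest first]: 70 @ $12.10 = $847.00
Sep 7, 104 sold [FIFO — oldest first]: 48 @ $12.10 + 47 @ $10.50 + 9 @ $11.70 = $1,179.60
Sep 14, 495 sold [FIFO — oldest first]: 128 @ $11.70 + 367 @ $12.40 = $6,048.40
Total COGS = $847.00 + $1,179.60 + $6,048.40 = $8,075.00
Ending inventory: 6 @ $12.40 + 71 @ $13.20 + 117 @ $11.25 + 353 @ $9.30 + 133 @ $9.45 = $6,867.60

Ending inventory = $6,867.60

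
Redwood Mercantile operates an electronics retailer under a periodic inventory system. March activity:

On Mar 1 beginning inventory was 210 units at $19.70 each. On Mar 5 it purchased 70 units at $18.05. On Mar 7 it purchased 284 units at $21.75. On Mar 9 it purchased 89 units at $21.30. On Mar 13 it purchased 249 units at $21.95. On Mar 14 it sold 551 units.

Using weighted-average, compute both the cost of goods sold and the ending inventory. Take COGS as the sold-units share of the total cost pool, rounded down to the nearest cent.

Mar 14, sell 551: 551/902 × $18,938.75 → $11,569.01
Ending inventory (cost pool remaining) = $7,369.74

COGS = $11,569.01; ending inventory = $7,369.74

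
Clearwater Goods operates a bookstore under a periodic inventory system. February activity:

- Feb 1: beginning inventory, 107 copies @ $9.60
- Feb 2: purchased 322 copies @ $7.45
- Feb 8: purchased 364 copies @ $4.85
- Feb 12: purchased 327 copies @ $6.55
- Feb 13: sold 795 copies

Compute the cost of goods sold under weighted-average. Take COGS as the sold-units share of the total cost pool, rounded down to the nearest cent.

Feb 13, sell 795: 795/1120 × $7,333.35 → $5,205.36
Ending inventory (cost pool remaining) = $2,127.99
Check: goods available $7,333.35 = COGS $5,205.36 + ending $2,127.99

COGS = $5,205.36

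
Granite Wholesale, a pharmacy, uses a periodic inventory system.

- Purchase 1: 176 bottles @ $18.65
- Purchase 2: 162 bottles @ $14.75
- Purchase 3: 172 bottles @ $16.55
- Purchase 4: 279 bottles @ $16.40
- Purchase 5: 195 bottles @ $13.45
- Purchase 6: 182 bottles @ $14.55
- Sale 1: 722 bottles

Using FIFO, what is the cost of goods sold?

Sale 1 (722) [FIFO — oldest first]: 176 @ $18.65 + 162 @ $14.75 + 172 @ $16.55 + 212 @ $16.40 = $11,995.30
Ending inventory: 67 @ $16.40 + 195 @ $13.45 + 182 @ $14.55 = $6,369.65
Check: goods available $18,364.95 = COGS $11,995.30 + ending $6,369.65

COGS = $11,995.30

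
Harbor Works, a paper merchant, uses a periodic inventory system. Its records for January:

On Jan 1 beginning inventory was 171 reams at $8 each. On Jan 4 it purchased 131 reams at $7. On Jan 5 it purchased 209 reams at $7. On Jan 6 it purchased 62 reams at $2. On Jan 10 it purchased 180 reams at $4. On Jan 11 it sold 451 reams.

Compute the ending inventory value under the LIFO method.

Ending inventory = $2,285

Jan 11, 451 sold [LIFO — newest first]: 180 @ $4 + 62 @ $2 + 209 @ $7 = $2,307
Ending inventory: 171 @ $8 + 131 @ $7 = $2,285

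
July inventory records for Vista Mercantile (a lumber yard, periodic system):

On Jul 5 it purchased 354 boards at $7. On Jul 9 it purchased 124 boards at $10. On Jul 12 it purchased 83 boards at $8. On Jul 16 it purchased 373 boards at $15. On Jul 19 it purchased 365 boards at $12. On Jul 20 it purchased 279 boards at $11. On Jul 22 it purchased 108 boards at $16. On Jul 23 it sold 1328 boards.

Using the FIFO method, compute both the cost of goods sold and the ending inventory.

Jul 23, 1328 sold [FIFO — oldest first]: 354 @ $7 + 124 @ $10 + 83 @ $8 + 373 @ $15 + 365 @ $12 + 29 @ $11 = $14,676
Ending inventory: 250 @ $11 + 108 @ $16 = $4,478

COGS = $14,676; ending inventory = $4,478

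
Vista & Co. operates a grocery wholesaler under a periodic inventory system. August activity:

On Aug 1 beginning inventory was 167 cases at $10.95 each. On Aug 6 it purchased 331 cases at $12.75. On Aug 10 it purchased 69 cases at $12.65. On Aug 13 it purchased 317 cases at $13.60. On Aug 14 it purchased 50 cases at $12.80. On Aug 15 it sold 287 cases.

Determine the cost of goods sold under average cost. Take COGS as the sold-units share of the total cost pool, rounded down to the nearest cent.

COGS = $3,648.32

Aug 15, sell 287: 287/934 × $11,872.95 → $3,648.32
Ending inventory (cost pool remaining) = $8,224.63
Check: goods available $11,872.95 = COGS $3,648.32 + ending $8,224.63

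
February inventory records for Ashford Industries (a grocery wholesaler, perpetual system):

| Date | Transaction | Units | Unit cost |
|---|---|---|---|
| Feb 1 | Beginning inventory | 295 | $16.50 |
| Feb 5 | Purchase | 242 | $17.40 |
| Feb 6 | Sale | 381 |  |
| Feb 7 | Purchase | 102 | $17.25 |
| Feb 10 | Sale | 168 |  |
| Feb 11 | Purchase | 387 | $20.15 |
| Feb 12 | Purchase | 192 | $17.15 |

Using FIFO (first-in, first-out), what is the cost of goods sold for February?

Feb 6, 381 sold [FIFO — oldest first]: 295 @ $16.50 + 86 @ $17.40 = $6,363.90
Feb 10, 168 sold [FIFO — oldest first]: 156 @ $17.40 + 12 @ $17.25 = $2,921.40
Total COGS = $6,363.90 + $2,921.40 = $9,285.30
Ending inventory: 90 @ $17.25 + 387 @ $20.15 + 192 @ $17.15 = $12,643.35

COGS = $9,285.30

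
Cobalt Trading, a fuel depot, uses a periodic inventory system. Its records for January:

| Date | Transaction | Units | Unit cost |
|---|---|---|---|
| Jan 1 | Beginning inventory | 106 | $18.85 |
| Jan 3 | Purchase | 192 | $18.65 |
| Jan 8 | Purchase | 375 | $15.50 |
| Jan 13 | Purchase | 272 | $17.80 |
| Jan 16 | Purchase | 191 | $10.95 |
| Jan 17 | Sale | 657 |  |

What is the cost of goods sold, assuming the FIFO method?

COGS = $11,143.40

Jan 17, 657 sold [FIFO — oldest first]: 106 @ $18.85 + 192 @ $18.65 + 359 @ $15.50 = $11,143.40
Ending inventory: 16 @ $15.50 + 272 @ $17.80 + 191 @ $10.95 = $7,181.05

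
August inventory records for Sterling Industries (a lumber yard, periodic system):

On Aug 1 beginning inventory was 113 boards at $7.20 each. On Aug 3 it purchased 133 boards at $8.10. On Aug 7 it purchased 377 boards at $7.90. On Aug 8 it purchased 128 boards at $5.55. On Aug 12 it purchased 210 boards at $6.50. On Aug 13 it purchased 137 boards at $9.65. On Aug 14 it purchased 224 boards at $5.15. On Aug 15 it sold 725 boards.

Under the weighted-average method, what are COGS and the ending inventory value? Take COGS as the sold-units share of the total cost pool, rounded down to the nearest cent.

COGS = $5,166.17; ending inventory = $4,254.08

Aug 15, sell 725: 725/1322 × $9,420.25 → $5,166.17
Ending inventory (cost pool remaining) = $4,254.08
Check: goods available $9,420.25 = COGS $5,166.17 + ending $4,254.08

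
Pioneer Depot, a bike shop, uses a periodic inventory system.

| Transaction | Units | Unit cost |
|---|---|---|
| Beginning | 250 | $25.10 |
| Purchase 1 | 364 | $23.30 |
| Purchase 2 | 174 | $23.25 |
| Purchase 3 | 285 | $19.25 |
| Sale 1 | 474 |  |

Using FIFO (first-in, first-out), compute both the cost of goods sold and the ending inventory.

Sale 1 (474) [FIFO — oldest first]: 250 @ $25.10 + 224 @ $23.30 = $11,494.20
Ending inventory: 140 @ $23.30 + 174 @ $23.25 + 285 @ $19.25 = $12,793.75

COGS = $11,494.20; ending inventory = $12,793.75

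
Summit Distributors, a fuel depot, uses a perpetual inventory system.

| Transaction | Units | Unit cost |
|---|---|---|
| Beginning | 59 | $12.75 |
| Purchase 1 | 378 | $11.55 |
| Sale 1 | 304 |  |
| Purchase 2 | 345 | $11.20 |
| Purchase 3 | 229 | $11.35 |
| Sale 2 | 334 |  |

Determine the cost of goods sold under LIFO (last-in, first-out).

Sale 1 (304) [LIFO — newest first]: 304 @ $11.55 = $3,511.20
Sale 2 (334) [LIFO — newest first]: 229 @ $11.35 + 105 @ $11.20 = $3,775.15
Total COGS = $3,511.20 + $3,775.15 = $7,286.35
Ending inventory: 59 @ $12.75 + 74 @ $11.55 + 240 @ $11.20 = $4,294.95

COGS = $7,286.35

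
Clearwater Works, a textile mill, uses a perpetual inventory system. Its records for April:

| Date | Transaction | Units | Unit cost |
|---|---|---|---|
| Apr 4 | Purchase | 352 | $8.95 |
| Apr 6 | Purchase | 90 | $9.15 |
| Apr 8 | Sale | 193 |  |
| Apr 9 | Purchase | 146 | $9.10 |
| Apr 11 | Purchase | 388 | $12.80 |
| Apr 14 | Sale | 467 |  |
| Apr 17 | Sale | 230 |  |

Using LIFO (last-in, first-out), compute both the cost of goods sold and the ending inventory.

COGS = $9,499.20; ending inventory = $769.70

Apr 8, 193 sold [LIFO — newest first]: 90 @ $9.15 + 103 @ $8.95 = $1,745.35
Apr 14, 467 sold [LIFO — newest first]: 388 @ $12.80 + 79 @ $9.10 = $5,685.30
Apr 17, 230 sold [LIFO — newest first]: 67 @ $9.10 + 163 @ $8.95 = $2,068.55
Total COGS = $1,745.35 + $5,685.30 + $2,068.55 = $9,499.20
Ending inventory: 86 @ $8.95 = $769.70
Check: goods available $10,268.90 = COGS $9,499.20 + ending $769.70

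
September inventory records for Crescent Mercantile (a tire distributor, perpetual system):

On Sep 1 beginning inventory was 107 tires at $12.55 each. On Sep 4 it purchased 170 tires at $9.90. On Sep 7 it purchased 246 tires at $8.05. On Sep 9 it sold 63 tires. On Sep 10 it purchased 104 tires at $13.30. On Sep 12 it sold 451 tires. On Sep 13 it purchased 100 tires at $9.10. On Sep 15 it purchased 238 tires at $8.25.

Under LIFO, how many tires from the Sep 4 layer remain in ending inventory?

6

Sep 9, 63 sold [LIFO — newest first]: 63 @ $8.05 = $507.15
Sep 12, 451 sold [LIFO — newest first]: 104 @ $13.30 + 183 @ $8.05 + 164 @ $9.90 = $4,479.95
Total COGS = $507.15 + $4,479.95 = $4,987.10
Ending inventory: 107 @ $12.55 + 6 @ $9.90 + 100 @ $9.10 + 238 @ $8.25 = $4,275.75
Check: goods available $9,262.85 = COGS $4,987.10 + ending $4,275.75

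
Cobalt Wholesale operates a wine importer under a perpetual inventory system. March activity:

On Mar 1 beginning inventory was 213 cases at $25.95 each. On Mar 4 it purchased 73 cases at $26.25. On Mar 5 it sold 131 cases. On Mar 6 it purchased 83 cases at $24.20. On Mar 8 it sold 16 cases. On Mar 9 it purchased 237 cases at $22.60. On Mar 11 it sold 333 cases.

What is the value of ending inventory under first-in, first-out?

Ending inventory = $2,847.60

Mar 5, 131 sold [FIFO — oldest first]: 131 @ $25.95 = $3,399.45
Mar 8, 16 sold [FIFO — oldest first]: 16 @ $25.95 = $415.20
Mar 11, 333 sold [FIFO — oldest first]: 66 @ $25.95 + 73 @ $26.25 + 83 @ $24.20 + 111 @ $22.60 = $8,146.15
Total COGS = $3,399.45 + $415.20 + $8,146.15 = $11,960.80
Ending inventory: 126 @ $22.60 = $2,847.60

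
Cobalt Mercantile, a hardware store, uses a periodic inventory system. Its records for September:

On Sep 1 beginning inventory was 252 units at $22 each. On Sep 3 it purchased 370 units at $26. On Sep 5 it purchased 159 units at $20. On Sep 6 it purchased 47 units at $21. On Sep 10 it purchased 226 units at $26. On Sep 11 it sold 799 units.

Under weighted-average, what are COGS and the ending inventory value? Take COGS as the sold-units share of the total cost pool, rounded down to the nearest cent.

Sep 11, sell 799: 799/1054 × $25,207.00 → $19,108.53
Ending inventory (cost pool remaining) = $6,098.47

COGS = $19,108.53; ending inventory = $6,098.47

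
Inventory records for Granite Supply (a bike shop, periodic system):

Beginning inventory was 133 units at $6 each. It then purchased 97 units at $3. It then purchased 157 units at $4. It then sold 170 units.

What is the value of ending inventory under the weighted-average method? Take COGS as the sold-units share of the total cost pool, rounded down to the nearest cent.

Ending inventory = $962.77

Sale 1, sell 170: 170/387 × $1,717.00 → $754.23
Ending inventory (cost pool remaining) = $962.77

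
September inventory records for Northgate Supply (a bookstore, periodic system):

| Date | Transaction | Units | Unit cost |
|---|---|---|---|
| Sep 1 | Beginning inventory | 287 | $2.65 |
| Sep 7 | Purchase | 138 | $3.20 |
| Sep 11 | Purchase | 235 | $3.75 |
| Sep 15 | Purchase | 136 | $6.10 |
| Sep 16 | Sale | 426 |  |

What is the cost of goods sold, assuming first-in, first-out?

Sep 16, 426 sold [FIFO — oldest first]: 287 @ $2.65 + 138 @ $3.20 + 1 @ $3.75 = $1,205.90
Ending inventory: 234 @ $3.75 + 136 @ $6.10 = $1,707.10
Check: goods available $2,913.00 = COGS $1,205.90 + ending $1,707.10

COGS = $1,205.90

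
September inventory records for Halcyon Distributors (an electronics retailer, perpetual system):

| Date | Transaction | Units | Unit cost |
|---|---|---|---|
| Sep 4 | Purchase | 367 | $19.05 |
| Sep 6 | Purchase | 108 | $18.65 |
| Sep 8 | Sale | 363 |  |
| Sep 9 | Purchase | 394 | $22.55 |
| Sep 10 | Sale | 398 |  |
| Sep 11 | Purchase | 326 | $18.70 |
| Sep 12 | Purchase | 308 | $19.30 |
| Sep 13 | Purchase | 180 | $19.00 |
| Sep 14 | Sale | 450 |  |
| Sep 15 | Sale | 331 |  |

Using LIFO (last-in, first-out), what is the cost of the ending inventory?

Ending inventory = $2,674.50

Sep 8, 363 sold [LIFO — newest first]: 108 @ $18.65 + 255 @ $19.05 = $6,871.95
Sep 10, 398 sold [LIFO — newest first]: 394 @ $22.55 + 4 @ $19.05 = $8,960.90
Sep 14, 450 sold [LIFO — newest first]: 180 @ $19.00 + 270 @ $19.30 = $8,631.00
Sep 15, 331 sold [LIFO — newest first]: 38 @ $19.30 + 293 @ $18.70 = $6,212.50
Total COGS = $6,871.95 + $8,960.90 + $8,631.00 + $6,212.50 = $30,676.35
Ending inventory: 108 @ $19.05 + 33 @ $18.70 = $2,674.50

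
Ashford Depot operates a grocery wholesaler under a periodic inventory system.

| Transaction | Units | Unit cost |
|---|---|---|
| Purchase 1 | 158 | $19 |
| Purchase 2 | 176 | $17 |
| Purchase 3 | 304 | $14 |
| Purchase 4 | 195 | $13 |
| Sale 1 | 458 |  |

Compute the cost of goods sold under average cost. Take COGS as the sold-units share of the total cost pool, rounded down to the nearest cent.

COGS = $7,029.44

Sale 1, sell 458: 458/833 × $12,785.00 → $7,029.44
Ending inventory (cost pool remaining) = $5,755.56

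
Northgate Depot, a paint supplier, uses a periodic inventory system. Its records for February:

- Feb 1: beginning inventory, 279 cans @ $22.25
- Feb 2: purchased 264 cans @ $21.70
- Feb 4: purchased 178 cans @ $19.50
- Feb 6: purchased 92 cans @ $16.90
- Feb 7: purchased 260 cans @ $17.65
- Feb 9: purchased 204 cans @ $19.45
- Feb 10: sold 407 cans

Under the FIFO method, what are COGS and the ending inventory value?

Feb 10, 407 sold [FIFO — oldest first]: 279 @ $22.25 + 128 @ $21.70 = $8,985.35
Ending inventory: 136 @ $21.70 + 178 @ $19.50 + 92 @ $16.90 + 260 @ $17.65 + 204 @ $19.45 = $16,533.80
Check: goods available $25,519.15 = COGS $8,985.35 + ending $16,533.80

COGS = $8,985.35; ending inventory = $16,533.80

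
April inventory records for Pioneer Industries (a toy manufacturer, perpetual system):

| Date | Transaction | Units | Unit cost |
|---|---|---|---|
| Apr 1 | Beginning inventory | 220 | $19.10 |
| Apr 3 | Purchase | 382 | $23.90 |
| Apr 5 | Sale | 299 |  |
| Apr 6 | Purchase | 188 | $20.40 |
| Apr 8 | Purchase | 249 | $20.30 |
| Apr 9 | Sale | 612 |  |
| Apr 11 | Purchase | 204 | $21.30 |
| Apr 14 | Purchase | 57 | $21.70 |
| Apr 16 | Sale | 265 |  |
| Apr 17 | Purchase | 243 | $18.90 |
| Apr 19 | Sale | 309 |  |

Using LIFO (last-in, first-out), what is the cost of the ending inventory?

Ending inventory = $1,107.80

Apr 5, 299 sold [LIFO — newest first]: 299 @ $23.90 = $7,146.10
Apr 9, 612 sold [LIFO — newest first]: 249 @ $20.30 + 188 @ $20.40 + 83 @ $23.90 + 92 @ $19.10 = $12,630.80
Apr 16, 265 sold [LIFO — newest first]: 57 @ $21.70 + 204 @ $21.30 + 4 @ $19.10 = $5,658.50
Apr 19, 309 sold [LIFO — newest first]: 243 @ $18.90 + 66 @ $19.10 = $5,853.30
Total COGS = $7,146.10 + $12,630.80 + $5,658.50 + $5,853.30 = $31,288.70
Ending inventory: 58 @ $19.10 = $1,107.80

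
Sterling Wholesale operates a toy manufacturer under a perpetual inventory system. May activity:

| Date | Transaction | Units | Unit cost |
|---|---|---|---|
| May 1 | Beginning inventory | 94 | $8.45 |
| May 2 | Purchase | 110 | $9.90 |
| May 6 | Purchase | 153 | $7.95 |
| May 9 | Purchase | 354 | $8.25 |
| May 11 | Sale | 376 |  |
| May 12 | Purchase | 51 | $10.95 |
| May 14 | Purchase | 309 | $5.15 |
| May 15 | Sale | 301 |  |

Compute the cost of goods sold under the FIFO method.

May 11, 376 sold [FIFO — oldest first]: 94 @ $8.45 + 110 @ $9.90 + 153 @ $7.95 + 19 @ $8.25 = $3,256.40
May 15, 301 sold [FIFO — oldest first]: 301 @ $8.25 = $2,483.25
Total COGS = $3,256.40 + $2,483.25 = $5,739.65
Ending inventory: 34 @ $8.25 + 51 @ $10.95 + 309 @ $5.15 = $2,430.30
Check: goods available $8,169.95 = COGS $5,739.65 + ending $2,430.30

COGS = $5,739.65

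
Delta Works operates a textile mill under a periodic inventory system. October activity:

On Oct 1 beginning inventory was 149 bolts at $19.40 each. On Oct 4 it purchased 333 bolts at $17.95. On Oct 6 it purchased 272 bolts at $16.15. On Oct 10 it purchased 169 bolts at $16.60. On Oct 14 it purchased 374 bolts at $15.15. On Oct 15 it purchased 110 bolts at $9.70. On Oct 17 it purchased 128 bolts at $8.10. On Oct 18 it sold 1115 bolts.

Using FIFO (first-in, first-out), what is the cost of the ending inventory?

Ending inventory = $4,861.10

Oct 18, 1115 sold [FIFO — oldest first]: 149 @ $19.40 + 333 @ $17.95 + 272 @ $16.15 + 169 @ $16.60 + 192 @ $15.15 = $18,974.95
Ending inventory: 182 @ $15.15 + 110 @ $9.70 + 128 @ $8.10 = $4,861.10
Check: goods available $23,836.05 = COGS $18,974.95 + ending $4,861.10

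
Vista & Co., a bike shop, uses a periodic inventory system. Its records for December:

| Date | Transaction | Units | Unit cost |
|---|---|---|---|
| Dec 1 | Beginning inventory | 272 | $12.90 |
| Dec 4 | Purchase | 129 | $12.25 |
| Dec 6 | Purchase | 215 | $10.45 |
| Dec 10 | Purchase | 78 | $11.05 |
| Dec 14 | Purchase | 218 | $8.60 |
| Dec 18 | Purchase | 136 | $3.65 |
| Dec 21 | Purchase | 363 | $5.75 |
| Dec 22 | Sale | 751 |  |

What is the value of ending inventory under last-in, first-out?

Ending inventory = $7,822.00

Dec 22, 751 sold [LIFO — newest first]: 363 @ $5.75 + 136 @ $3.65 + 218 @ $8.60 + 34 @ $11.05 = $4,834.15
Ending inventory: 272 @ $12.90 + 129 @ $12.25 + 215 @ $10.45 + 44 @ $11.05 = $7,822.00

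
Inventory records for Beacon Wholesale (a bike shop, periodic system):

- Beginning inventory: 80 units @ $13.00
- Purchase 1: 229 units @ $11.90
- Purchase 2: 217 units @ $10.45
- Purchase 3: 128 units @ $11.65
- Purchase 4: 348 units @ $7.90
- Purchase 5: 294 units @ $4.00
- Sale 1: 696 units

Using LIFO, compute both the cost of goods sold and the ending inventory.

COGS = $4,554.30; ending inventory = $6,894.85

Sale 1 (696) [LIFO — newest first]: 294 @ $4.00 + 348 @ $7.90 + 54 @ $11.65 = $4,554.30
Ending inventory: 80 @ $13.00 + 229 @ $11.90 + 217 @ $10.45 + 74 @ $11.65 = $6,894.85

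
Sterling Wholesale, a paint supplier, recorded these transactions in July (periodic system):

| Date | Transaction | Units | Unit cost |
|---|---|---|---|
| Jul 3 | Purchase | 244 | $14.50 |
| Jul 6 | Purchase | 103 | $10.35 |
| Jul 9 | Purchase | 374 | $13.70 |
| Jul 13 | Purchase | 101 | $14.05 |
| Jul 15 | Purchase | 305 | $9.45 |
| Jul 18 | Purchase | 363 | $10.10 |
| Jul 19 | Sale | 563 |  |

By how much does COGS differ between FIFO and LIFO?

FIFO COGS: 244 @ $14.50 + 103 @ $10.35 + 216 @ $13.70 = $7,563.25
LIFO COGS: 363 @ $10.10 + 200 @ $9.45 = $5,556.30
Difference = |$7,563.25 − $5,556.30| = $2,006.95

$2,006.95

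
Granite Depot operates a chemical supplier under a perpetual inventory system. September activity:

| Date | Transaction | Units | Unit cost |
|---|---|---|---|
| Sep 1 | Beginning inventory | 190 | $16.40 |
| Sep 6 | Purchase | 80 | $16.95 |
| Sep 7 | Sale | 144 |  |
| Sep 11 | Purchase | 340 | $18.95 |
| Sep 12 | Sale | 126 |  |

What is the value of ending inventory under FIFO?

Sep 7, 144 sold [FIFO — oldest first]: 144 @ $16.40 = $2,361.60
Sep 12, 126 sold [FIFO — oldest first]: 46 @ $16.40 + 80 @ $16.95 = $2,110.40
Total COGS = $2,361.60 + $2,110.40 = $4,472.00
Ending inventory: 340 @ $18.95 = $6,443.00
Check: goods available $10,915.00 = COGS $4,472.00 + ending $6,443.00

Ending inventory = $6,443.00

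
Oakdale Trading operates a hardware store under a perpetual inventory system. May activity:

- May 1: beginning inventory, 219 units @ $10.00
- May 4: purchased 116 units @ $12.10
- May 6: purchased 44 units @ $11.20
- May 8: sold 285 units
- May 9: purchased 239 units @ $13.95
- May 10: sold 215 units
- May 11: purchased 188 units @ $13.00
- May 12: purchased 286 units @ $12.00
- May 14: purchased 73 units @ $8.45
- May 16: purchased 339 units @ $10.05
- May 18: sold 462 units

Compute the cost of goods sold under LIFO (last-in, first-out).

May 8, 285 sold [LIFO — newest first]: 44 @ $11.20 + 116 @ $12.10 + 125 @ $10.00 = $3,146.40
May 10, 215 sold [LIFO — newest first]: 215 @ $13.95 = $2,999.25
May 18, 462 sold [LIFO — newest first]: 339 @ $10.05 + 73 @ $8.45 + 50 @ $12.00 = $4,623.80
Total COGS = $3,146.40 + $2,999.25 + $4,623.80 = $10,769.45
Ending inventory: 94 @ $10.00 + 24 @ $13.95 + 188 @ $13.00 + 236 @ $12.00 = $6,550.80
Check: goods available $17,320.25 = COGS $10,769.45 + ending $6,550.80

COGS = $10,769.45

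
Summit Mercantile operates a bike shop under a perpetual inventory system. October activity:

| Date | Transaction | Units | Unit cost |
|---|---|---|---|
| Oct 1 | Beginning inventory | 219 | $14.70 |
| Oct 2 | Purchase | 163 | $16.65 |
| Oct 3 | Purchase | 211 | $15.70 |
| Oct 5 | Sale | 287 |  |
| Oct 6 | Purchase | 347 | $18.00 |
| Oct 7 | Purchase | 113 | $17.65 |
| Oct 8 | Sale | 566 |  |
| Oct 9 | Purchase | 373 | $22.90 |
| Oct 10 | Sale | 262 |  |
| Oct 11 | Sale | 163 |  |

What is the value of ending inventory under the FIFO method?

Ending inventory = $3,389.20

Oct 5, 287 sold [FIFO — oldest first]: 219 @ $14.70 + 68 @ $16.65 = $4,351.50
Oct 8, 566 sold [FIFO — oldest first]: 95 @ $16.65 + 211 @ $15.70 + 260 @ $18.00 = $9,574.45
Oct 10, 262 sold [FIFO — oldest first]: 87 @ $18.00 + 113 @ $17.65 + 62 @ $22.90 = $4,980.25
Oct 11, 163 sold [FIFO — oldest first]: 163 @ $22.90 = $3,732.70
Total COGS = $4,351.50 + $9,574.45 + $4,980.25 + $3,732.70 = $22,638.90
Ending inventory: 148 @ $22.90 = $3,389.20
Check: goods available $26,028.10 = COGS $22,638.90 + ending $3,389.20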